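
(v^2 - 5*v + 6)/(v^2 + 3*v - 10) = (v - 3)/(v + 5)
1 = 1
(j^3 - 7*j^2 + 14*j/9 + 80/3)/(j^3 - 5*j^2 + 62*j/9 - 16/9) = (3*j^2 - 13*j - 30)/(3*j^2 - 7*j + 2)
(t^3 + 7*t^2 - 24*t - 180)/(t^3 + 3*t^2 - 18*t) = (t^2 + t - 30)/(t*(t - 3))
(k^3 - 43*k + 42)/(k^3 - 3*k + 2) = (k^2 + k - 42)/(k^2 + k - 2)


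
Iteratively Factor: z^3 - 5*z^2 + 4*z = (z)*(z^2 - 5*z + 4) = z*(z - 1)*(z - 4)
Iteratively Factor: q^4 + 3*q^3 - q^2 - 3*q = (q - 1)*(q^3 + 4*q^2 + 3*q) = (q - 1)*(q + 1)*(q^2 + 3*q) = (q - 1)*(q + 1)*(q + 3)*(q)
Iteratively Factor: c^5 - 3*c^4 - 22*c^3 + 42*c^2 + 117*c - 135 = (c - 3)*(c^4 - 22*c^2 - 24*c + 45) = (c - 5)*(c - 3)*(c^3 + 5*c^2 + 3*c - 9) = (c - 5)*(c - 3)*(c + 3)*(c^2 + 2*c - 3) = (c - 5)*(c - 3)*(c + 3)^2*(c - 1)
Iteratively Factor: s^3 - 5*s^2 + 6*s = (s)*(s^2 - 5*s + 6) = s*(s - 2)*(s - 3)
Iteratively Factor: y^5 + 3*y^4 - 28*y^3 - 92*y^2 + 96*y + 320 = (y + 4)*(y^4 - y^3 - 24*y^2 + 4*y + 80) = (y + 4)^2*(y^3 - 5*y^2 - 4*y + 20) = (y - 2)*(y + 4)^2*(y^2 - 3*y - 10) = (y - 2)*(y + 2)*(y + 4)^2*(y - 5)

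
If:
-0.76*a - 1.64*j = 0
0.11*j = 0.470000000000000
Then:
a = -9.22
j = 4.27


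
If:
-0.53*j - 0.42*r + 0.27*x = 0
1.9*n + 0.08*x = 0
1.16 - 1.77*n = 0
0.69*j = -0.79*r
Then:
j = -25.76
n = 0.66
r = 22.50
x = -15.56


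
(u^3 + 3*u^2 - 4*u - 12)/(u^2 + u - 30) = (u^3 + 3*u^2 - 4*u - 12)/(u^2 + u - 30)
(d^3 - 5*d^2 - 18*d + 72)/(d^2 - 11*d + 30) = (d^2 + d - 12)/(d - 5)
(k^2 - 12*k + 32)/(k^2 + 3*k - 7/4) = 4*(k^2 - 12*k + 32)/(4*k^2 + 12*k - 7)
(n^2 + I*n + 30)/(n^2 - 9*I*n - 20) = (n + 6*I)/(n - 4*I)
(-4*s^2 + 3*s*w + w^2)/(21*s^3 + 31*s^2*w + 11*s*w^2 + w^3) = (-4*s^2 + 3*s*w + w^2)/(21*s^3 + 31*s^2*w + 11*s*w^2 + w^3)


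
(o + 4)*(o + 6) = o^2 + 10*o + 24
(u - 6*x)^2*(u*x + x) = u^3*x - 12*u^2*x^2 + u^2*x + 36*u*x^3 - 12*u*x^2 + 36*x^3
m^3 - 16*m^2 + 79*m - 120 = (m - 8)*(m - 5)*(m - 3)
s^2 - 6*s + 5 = (s - 5)*(s - 1)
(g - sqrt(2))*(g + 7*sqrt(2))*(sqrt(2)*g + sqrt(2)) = sqrt(2)*g^3 + sqrt(2)*g^2 + 12*g^2 - 14*sqrt(2)*g + 12*g - 14*sqrt(2)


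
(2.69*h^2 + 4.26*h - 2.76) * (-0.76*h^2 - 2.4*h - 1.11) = -2.0444*h^4 - 9.6936*h^3 - 11.1123*h^2 + 1.8954*h + 3.0636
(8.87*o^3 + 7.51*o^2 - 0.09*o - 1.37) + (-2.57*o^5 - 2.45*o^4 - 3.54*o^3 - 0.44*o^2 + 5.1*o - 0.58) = -2.57*o^5 - 2.45*o^4 + 5.33*o^3 + 7.07*o^2 + 5.01*o - 1.95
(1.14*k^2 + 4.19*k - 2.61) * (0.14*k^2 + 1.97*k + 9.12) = 0.1596*k^4 + 2.8324*k^3 + 18.2857*k^2 + 33.0711*k - 23.8032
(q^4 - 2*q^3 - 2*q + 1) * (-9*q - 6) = -9*q^5 + 12*q^4 + 12*q^3 + 18*q^2 + 3*q - 6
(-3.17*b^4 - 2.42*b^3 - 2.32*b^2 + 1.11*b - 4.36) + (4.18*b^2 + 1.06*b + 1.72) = -3.17*b^4 - 2.42*b^3 + 1.86*b^2 + 2.17*b - 2.64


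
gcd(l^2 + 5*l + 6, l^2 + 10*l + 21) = l + 3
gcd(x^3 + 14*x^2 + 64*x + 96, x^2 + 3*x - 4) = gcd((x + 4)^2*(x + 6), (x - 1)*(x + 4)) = x + 4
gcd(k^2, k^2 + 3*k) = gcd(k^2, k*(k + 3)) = k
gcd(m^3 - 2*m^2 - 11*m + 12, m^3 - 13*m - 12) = m^2 - m - 12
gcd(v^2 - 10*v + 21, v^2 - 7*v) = v - 7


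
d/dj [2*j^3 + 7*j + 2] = 6*j^2 + 7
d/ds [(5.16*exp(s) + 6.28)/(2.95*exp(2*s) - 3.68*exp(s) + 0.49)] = (-15.222*exp(2*s) - 37.052*exp(s) + 25.6388)*exp(s)/(8.7025*exp(4*s) - 21.712*exp(3*s) + 16.4334*exp(2*s) - 3.6064*exp(s) + 0.2401)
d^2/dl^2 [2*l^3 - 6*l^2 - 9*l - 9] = 12*l - 12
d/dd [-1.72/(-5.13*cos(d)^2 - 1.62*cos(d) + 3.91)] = (17.6472*cos(d) + 2.7864)*sin(d)/(5.13*cos(d)^2 + 1.62*cos(d) - 3.91)^2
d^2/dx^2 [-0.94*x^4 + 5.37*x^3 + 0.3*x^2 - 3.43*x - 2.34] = -11.28*x^2 + 32.22*x + 0.6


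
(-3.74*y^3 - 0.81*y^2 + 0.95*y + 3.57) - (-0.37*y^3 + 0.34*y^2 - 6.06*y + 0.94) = -3.37*y^3 - 1.15*y^2 + 7.01*y + 2.63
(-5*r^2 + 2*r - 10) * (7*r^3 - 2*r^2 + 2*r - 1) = -35*r^5 + 24*r^4 - 84*r^3 + 29*r^2 - 22*r + 10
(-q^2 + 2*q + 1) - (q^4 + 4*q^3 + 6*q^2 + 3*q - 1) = -q^4 - 4*q^3 - 7*q^2 - q + 2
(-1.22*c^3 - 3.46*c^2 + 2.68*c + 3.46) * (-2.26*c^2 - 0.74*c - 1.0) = 2.7572*c^5 + 8.7224*c^4 - 2.2764*c^3 - 6.3428*c^2 - 5.2404*c - 3.46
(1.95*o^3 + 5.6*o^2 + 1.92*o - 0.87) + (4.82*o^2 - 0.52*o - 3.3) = 1.95*o^3 + 10.42*o^2 + 1.4*o - 4.17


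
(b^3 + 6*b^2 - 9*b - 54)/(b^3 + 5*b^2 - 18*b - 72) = (b - 3)/(b - 4)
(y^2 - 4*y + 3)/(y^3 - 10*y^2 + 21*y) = (y - 1)/(y*(y - 7))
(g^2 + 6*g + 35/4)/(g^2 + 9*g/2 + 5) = (g + 7/2)/(g + 2)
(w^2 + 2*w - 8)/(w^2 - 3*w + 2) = (w + 4)/(w - 1)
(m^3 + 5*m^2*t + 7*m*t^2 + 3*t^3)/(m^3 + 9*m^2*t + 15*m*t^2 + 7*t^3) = (m + 3*t)/(m + 7*t)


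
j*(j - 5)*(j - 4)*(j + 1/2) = j^4 - 17*j^3/2 + 31*j^2/2 + 10*j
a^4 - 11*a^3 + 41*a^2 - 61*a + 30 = (a - 5)*(a - 3)*(a - 2)*(a - 1)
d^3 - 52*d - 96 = (d - 8)*(d + 2)*(d + 6)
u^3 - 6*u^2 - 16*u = u*(u - 8)*(u + 2)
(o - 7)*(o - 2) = o^2 - 9*o + 14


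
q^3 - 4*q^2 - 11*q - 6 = (q - 6)*(q + 1)^2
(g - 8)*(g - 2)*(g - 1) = g^3 - 11*g^2 + 26*g - 16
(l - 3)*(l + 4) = l^2 + l - 12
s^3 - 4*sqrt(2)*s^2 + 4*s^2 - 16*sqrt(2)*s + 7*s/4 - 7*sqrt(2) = (s + 1/2)*(s + 7/2)*(s - 4*sqrt(2))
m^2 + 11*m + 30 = (m + 5)*(m + 6)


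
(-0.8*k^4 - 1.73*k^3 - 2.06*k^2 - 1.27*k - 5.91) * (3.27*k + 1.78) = -2.616*k^5 - 7.0811*k^4 - 9.8156*k^3 - 7.8197*k^2 - 21.5863*k - 10.5198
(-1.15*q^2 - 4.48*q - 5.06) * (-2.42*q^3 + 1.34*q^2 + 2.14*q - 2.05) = 2.783*q^5 + 9.3006*q^4 + 3.781*q^3 - 14.0101*q^2 - 1.6444*q + 10.373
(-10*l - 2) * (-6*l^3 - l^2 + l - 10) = 60*l^4 + 22*l^3 - 8*l^2 + 98*l + 20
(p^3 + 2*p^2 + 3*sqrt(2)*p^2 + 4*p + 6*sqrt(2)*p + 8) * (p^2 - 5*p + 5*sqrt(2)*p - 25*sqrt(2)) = p^5 - 3*p^4 + 8*sqrt(2)*p^4 - 24*sqrt(2)*p^3 + 24*p^3 - 102*p^2 - 60*sqrt(2)*p^2 - 340*p - 60*sqrt(2)*p - 200*sqrt(2)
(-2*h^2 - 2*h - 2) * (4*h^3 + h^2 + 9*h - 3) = -8*h^5 - 10*h^4 - 28*h^3 - 14*h^2 - 12*h + 6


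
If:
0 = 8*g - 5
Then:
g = 5/8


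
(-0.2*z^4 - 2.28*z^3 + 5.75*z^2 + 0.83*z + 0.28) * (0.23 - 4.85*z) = 0.97*z^5 + 11.012*z^4 - 28.4119*z^3 - 2.703*z^2 - 1.1671*z + 0.0644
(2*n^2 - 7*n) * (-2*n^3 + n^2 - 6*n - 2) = -4*n^5 + 16*n^4 - 19*n^3 + 38*n^2 + 14*n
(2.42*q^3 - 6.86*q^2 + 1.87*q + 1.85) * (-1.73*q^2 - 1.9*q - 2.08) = -4.1866*q^5 + 7.2698*q^4 + 4.7653*q^3 + 7.5153*q^2 - 7.4046*q - 3.848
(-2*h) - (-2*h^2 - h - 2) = 2*h^2 - h + 2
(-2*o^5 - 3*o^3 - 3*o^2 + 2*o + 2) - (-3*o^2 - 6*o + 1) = -2*o^5 - 3*o^3 + 8*o + 1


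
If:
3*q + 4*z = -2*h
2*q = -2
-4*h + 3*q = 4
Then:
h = -7/4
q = -1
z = 13/8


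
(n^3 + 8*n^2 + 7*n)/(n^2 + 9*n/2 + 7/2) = 2*n*(n + 7)/(2*n + 7)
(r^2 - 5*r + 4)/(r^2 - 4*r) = (r - 1)/r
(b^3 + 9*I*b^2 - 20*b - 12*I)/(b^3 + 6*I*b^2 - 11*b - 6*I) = (b + 6*I)/(b + 3*I)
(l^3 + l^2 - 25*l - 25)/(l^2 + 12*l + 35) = (l^2 - 4*l - 5)/(l + 7)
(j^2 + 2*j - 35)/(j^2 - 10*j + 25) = (j + 7)/(j - 5)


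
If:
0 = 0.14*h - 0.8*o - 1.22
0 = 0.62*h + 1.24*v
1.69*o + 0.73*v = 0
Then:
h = -37.22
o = -8.04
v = 18.61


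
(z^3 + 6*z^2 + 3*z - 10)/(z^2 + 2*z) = z + 4 - 5/z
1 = 1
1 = 1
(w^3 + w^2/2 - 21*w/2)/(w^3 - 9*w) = (w + 7/2)/(w + 3)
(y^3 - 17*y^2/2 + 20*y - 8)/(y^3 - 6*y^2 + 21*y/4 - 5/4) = 2*(y^2 - 8*y + 16)/(2*y^2 - 11*y + 5)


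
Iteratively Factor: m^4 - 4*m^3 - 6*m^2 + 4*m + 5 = (m + 1)*(m^3 - 5*m^2 - m + 5) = (m - 5)*(m + 1)*(m^2 - 1) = (m - 5)*(m - 1)*(m + 1)*(m + 1)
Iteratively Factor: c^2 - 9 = (c - 3)*(c + 3)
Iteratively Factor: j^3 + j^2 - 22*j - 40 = (j + 4)*(j^2 - 3*j - 10) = (j - 5)*(j + 4)*(j + 2)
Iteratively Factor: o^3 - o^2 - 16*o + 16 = (o - 1)*(o^2 - 16) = (o - 1)*(o + 4)*(o - 4)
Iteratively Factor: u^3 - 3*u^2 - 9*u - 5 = (u - 5)*(u^2 + 2*u + 1) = (u - 5)*(u + 1)*(u + 1)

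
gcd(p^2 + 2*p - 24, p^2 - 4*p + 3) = 1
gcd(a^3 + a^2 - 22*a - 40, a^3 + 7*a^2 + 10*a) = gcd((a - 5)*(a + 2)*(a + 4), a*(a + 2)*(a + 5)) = a + 2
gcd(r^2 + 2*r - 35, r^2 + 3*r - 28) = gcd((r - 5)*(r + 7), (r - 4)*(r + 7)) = r + 7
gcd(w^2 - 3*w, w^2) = w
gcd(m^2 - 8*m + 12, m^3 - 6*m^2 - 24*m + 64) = m - 2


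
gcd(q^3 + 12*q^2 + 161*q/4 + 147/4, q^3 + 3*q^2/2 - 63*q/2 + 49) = q + 7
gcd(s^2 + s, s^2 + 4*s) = s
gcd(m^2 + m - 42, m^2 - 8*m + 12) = m - 6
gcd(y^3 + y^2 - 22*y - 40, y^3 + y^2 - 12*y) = y + 4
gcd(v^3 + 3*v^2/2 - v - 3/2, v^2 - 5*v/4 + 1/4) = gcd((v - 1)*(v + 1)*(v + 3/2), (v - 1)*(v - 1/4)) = v - 1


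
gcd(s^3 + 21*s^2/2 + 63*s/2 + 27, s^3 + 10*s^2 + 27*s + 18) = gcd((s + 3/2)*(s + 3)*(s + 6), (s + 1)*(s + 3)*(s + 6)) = s^2 + 9*s + 18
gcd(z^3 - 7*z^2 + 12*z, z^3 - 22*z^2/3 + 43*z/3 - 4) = z^2 - 7*z + 12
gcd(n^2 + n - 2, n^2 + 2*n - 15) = 1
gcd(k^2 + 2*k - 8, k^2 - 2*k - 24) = k + 4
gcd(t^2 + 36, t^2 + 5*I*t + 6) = t + 6*I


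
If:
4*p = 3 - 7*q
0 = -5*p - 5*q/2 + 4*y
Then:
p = 28*y/25 - 3/10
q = 3/5 - 16*y/25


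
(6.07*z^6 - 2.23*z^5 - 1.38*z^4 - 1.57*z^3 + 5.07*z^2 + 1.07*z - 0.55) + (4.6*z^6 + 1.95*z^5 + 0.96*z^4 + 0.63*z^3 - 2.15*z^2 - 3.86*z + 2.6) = 10.67*z^6 - 0.28*z^5 - 0.42*z^4 - 0.94*z^3 + 2.92*z^2 - 2.79*z + 2.05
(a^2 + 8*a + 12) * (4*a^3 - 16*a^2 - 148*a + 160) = 4*a^5 + 16*a^4 - 228*a^3 - 1216*a^2 - 496*a + 1920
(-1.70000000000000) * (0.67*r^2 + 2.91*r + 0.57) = -1.139*r^2 - 4.947*r - 0.969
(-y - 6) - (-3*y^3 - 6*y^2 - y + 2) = 3*y^3 + 6*y^2 - 8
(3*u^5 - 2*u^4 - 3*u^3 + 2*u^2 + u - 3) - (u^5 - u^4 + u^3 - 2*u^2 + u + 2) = 2*u^5 - u^4 - 4*u^3 + 4*u^2 - 5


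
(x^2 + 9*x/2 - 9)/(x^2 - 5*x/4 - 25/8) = 4*(-2*x^2 - 9*x + 18)/(-8*x^2 + 10*x + 25)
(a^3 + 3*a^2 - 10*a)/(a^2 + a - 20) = a*(a - 2)/(a - 4)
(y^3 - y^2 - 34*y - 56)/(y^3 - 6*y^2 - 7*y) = (y^2 + 6*y + 8)/(y*(y + 1))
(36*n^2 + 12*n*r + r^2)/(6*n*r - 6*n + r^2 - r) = (6*n + r)/(r - 1)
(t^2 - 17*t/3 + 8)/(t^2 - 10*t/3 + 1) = (3*t - 8)/(3*t - 1)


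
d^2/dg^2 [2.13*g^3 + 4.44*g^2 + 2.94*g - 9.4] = 12.78*g + 8.88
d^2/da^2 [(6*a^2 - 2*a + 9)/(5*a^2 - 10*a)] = 2*(10*a^3 + 27*a^2 - 54*a + 36)/(5*a^3*(a^3 - 6*a^2 + 12*a - 8))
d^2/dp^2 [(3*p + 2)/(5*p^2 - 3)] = 30*(5*p^3 + 10*p^2 + 9*p + 2)/(125*p^6 - 225*p^4 + 135*p^2 - 27)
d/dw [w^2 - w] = 2*w - 1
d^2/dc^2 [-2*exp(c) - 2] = -2*exp(c)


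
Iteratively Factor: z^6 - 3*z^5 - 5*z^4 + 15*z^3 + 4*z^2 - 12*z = (z + 2)*(z^5 - 5*z^4 + 5*z^3 + 5*z^2 - 6*z) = (z + 1)*(z + 2)*(z^4 - 6*z^3 + 11*z^2 - 6*z) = (z - 2)*(z + 1)*(z + 2)*(z^3 - 4*z^2 + 3*z) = (z - 2)*(z - 1)*(z + 1)*(z + 2)*(z^2 - 3*z) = (z - 3)*(z - 2)*(z - 1)*(z + 1)*(z + 2)*(z)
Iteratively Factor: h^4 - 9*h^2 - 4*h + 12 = (h + 2)*(h^3 - 2*h^2 - 5*h + 6) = (h - 3)*(h + 2)*(h^2 + h - 2) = (h - 3)*(h - 1)*(h + 2)*(h + 2)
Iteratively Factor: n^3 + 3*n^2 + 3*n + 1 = (n + 1)*(n^2 + 2*n + 1) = (n + 1)^2*(n + 1)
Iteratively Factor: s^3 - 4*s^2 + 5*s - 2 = (s - 2)*(s^2 - 2*s + 1) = (s - 2)*(s - 1)*(s - 1)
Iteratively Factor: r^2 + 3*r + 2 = (r + 2)*(r + 1)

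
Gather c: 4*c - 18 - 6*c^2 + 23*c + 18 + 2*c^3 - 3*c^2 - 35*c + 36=2*c^3 - 9*c^2 - 8*c + 36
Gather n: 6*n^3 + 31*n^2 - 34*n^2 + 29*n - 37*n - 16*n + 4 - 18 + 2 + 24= 6*n^3 - 3*n^2 - 24*n + 12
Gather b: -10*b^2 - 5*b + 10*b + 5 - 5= -10*b^2 + 5*b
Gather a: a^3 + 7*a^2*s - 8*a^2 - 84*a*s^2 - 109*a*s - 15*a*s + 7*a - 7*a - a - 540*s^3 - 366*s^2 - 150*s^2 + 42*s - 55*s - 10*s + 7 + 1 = a^3 + a^2*(7*s - 8) + a*(-84*s^2 - 124*s - 1) - 540*s^3 - 516*s^2 - 23*s + 8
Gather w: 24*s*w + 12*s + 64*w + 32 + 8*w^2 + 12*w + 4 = 12*s + 8*w^2 + w*(24*s + 76) + 36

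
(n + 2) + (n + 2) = 2*n + 4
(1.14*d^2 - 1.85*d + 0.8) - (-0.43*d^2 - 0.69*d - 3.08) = 1.57*d^2 - 1.16*d + 3.88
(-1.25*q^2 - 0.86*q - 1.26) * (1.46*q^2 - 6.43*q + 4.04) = -1.825*q^4 + 6.7819*q^3 - 1.3598*q^2 + 4.6274*q - 5.0904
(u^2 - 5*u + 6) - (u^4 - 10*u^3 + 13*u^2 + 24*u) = -u^4 + 10*u^3 - 12*u^2 - 29*u + 6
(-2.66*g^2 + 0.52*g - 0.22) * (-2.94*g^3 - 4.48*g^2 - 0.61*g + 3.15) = 7.8204*g^5 + 10.388*g^4 - 0.0602*g^3 - 7.7106*g^2 + 1.7722*g - 0.693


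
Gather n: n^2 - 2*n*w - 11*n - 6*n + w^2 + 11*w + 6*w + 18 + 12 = n^2 + n*(-2*w - 17) + w^2 + 17*w + 30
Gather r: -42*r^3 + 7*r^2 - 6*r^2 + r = -42*r^3 + r^2 + r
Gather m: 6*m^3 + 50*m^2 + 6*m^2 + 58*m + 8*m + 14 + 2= 6*m^3 + 56*m^2 + 66*m + 16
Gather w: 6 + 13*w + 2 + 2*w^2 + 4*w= 2*w^2 + 17*w + 8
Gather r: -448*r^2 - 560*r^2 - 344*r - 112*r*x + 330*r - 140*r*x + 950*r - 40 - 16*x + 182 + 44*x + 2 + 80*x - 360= -1008*r^2 + r*(936 - 252*x) + 108*x - 216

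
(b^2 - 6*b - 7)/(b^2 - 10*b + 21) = (b + 1)/(b - 3)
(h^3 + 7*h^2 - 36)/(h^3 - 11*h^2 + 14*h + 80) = (h^3 + 7*h^2 - 36)/(h^3 - 11*h^2 + 14*h + 80)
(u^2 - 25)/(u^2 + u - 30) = (u + 5)/(u + 6)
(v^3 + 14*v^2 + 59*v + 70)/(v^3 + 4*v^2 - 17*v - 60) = (v^2 + 9*v + 14)/(v^2 - v - 12)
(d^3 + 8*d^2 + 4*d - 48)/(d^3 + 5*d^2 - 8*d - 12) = (d + 4)/(d + 1)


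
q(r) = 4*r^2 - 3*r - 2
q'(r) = 8*r - 3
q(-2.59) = 32.60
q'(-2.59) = -23.72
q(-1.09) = 6.02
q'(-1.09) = -11.72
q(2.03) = 8.39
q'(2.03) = 13.24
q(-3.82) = 67.83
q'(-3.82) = -33.56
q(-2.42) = 28.69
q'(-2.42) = -22.36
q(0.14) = -2.34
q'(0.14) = -1.88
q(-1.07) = 5.79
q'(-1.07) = -11.56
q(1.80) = 5.56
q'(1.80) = 11.40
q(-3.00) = 43.00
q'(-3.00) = -27.00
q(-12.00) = 610.00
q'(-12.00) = -99.00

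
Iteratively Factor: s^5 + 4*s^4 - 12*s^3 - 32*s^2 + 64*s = (s - 2)*(s^4 + 6*s^3 - 32*s) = (s - 2)^2*(s^3 + 8*s^2 + 16*s) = s*(s - 2)^2*(s^2 + 8*s + 16) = s*(s - 2)^2*(s + 4)*(s + 4)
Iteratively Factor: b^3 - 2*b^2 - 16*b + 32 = (b - 2)*(b^2 - 16) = (b - 4)*(b - 2)*(b + 4)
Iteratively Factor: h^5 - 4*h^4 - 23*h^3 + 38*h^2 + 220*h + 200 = (h + 2)*(h^4 - 6*h^3 - 11*h^2 + 60*h + 100) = (h + 2)^2*(h^3 - 8*h^2 + 5*h + 50) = (h - 5)*(h + 2)^2*(h^2 - 3*h - 10) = (h - 5)*(h + 2)^3*(h - 5)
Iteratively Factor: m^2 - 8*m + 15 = (m - 3)*(m - 5)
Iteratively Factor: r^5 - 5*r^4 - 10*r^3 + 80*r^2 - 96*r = (r - 3)*(r^4 - 2*r^3 - 16*r^2 + 32*r) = r*(r - 3)*(r^3 - 2*r^2 - 16*r + 32) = r*(r - 4)*(r - 3)*(r^2 + 2*r - 8) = r*(r - 4)*(r - 3)*(r - 2)*(r + 4)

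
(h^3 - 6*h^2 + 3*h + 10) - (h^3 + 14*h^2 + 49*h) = -20*h^2 - 46*h + 10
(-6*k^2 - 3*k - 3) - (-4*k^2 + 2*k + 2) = -2*k^2 - 5*k - 5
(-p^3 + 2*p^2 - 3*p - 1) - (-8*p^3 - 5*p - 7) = 7*p^3 + 2*p^2 + 2*p + 6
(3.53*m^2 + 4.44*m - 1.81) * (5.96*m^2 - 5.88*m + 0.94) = 21.0388*m^4 + 5.706*m^3 - 33.5766*m^2 + 14.8164*m - 1.7014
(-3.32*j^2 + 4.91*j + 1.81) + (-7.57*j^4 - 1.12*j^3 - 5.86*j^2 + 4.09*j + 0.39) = -7.57*j^4 - 1.12*j^3 - 9.18*j^2 + 9.0*j + 2.2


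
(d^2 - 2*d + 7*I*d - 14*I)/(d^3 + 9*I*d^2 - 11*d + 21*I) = (d - 2)/(d^2 + 2*I*d + 3)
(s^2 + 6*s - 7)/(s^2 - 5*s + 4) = (s + 7)/(s - 4)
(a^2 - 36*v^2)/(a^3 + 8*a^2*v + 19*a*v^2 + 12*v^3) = (a^2 - 36*v^2)/(a^3 + 8*a^2*v + 19*a*v^2 + 12*v^3)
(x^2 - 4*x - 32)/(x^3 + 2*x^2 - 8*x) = (x - 8)/(x*(x - 2))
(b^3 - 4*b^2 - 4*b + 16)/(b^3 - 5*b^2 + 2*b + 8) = (b + 2)/(b + 1)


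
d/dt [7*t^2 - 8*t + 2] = 14*t - 8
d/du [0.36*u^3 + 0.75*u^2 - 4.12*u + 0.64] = 1.08*u^2 + 1.5*u - 4.12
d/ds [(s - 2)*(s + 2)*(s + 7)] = 3*s^2 + 14*s - 4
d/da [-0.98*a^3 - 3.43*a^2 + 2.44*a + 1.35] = -2.94*a^2 - 6.86*a + 2.44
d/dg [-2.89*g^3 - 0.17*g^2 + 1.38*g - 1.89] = -8.67*g^2 - 0.34*g + 1.38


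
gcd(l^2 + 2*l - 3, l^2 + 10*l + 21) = l + 3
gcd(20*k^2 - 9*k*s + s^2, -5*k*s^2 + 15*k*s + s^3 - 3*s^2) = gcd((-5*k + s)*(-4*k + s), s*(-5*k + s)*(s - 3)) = -5*k + s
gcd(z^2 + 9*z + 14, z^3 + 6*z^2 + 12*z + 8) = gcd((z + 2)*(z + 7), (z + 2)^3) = z + 2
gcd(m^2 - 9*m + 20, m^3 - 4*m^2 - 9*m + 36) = m - 4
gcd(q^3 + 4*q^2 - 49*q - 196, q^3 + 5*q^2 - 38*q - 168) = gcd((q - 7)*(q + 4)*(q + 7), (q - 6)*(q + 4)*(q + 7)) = q^2 + 11*q + 28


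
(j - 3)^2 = j^2 - 6*j + 9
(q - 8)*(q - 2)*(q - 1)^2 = q^4 - 12*q^3 + 37*q^2 - 42*q + 16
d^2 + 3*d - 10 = (d - 2)*(d + 5)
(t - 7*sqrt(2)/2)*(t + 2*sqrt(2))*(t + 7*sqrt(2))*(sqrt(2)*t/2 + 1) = sqrt(2)*t^4/2 + 13*t^3/2 - 12*sqrt(2)*t^2 - 133*t - 98*sqrt(2)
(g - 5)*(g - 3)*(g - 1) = g^3 - 9*g^2 + 23*g - 15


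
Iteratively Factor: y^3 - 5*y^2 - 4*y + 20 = (y + 2)*(y^2 - 7*y + 10) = (y - 5)*(y + 2)*(y - 2)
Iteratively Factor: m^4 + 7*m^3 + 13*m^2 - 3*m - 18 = (m + 2)*(m^3 + 5*m^2 + 3*m - 9) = (m - 1)*(m + 2)*(m^2 + 6*m + 9) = (m - 1)*(m + 2)*(m + 3)*(m + 3)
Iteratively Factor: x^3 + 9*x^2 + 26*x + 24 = (x + 3)*(x^2 + 6*x + 8) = (x + 2)*(x + 3)*(x + 4)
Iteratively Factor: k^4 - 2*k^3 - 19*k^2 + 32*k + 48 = (k + 1)*(k^3 - 3*k^2 - 16*k + 48) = (k + 1)*(k + 4)*(k^2 - 7*k + 12) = (k - 4)*(k + 1)*(k + 4)*(k - 3)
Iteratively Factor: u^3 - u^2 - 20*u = (u + 4)*(u^2 - 5*u) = u*(u + 4)*(u - 5)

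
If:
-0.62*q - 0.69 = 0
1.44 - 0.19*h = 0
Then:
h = 7.58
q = -1.11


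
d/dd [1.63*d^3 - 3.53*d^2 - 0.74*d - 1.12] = 4.89*d^2 - 7.06*d - 0.74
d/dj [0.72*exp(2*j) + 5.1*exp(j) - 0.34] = (1.44*exp(j) + 5.1)*exp(j)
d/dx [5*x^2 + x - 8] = 10*x + 1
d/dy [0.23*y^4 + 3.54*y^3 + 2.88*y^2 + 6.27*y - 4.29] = 0.92*y^3 + 10.62*y^2 + 5.76*y + 6.27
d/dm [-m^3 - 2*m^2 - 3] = m*(-3*m - 4)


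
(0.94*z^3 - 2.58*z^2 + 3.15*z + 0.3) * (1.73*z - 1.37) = 1.6262*z^4 - 5.7512*z^3 + 8.9841*z^2 - 3.7965*z - 0.411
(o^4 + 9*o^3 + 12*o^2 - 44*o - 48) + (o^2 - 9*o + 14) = o^4 + 9*o^3 + 13*o^2 - 53*o - 34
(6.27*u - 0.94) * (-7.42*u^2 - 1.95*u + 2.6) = -46.5234*u^3 - 5.2517*u^2 + 18.135*u - 2.444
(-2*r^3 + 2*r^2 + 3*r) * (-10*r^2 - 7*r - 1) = 20*r^5 - 6*r^4 - 42*r^3 - 23*r^2 - 3*r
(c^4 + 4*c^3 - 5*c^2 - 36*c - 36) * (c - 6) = c^5 - 2*c^4 - 29*c^3 - 6*c^2 + 180*c + 216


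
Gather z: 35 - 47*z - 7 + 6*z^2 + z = 6*z^2 - 46*z + 28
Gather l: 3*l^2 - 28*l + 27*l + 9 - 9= 3*l^2 - l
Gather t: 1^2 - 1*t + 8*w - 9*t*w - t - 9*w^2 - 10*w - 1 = t*(-9*w - 2) - 9*w^2 - 2*w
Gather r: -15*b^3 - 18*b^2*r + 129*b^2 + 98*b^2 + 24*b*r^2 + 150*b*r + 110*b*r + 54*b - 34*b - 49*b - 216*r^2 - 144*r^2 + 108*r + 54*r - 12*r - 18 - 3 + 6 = -15*b^3 + 227*b^2 - 29*b + r^2*(24*b - 360) + r*(-18*b^2 + 260*b + 150) - 15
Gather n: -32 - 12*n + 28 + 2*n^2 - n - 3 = 2*n^2 - 13*n - 7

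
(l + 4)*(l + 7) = l^2 + 11*l + 28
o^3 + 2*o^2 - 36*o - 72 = (o - 6)*(o + 2)*(o + 6)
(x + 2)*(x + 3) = x^2 + 5*x + 6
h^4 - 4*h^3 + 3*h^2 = h^2*(h - 3)*(h - 1)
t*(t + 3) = t^2 + 3*t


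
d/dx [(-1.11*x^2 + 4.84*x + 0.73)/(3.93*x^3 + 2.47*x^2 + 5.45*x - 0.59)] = (4.3623*x^4 - 38.0424*x^3 - 26.611*x^2 - 2.2964*x - 6.8341)/(15.4449*x^6 + 19.4142*x^5 + 48.9379*x^4 + 22.2856*x^3 + 26.7879*x^2 - 6.431*x + 0.3481)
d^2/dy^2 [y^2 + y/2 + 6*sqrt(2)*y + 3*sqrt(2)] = 2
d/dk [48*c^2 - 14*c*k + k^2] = -14*c + 2*k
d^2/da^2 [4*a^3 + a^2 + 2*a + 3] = 24*a + 2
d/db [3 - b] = -1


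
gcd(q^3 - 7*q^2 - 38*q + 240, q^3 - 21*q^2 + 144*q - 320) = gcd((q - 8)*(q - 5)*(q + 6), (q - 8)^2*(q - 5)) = q^2 - 13*q + 40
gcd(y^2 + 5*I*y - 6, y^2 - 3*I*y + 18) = y + 3*I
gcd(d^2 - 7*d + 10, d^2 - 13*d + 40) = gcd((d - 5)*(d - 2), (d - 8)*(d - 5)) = d - 5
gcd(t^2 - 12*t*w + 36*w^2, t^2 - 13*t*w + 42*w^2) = t - 6*w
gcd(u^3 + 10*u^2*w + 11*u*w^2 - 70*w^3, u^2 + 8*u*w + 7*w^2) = u + 7*w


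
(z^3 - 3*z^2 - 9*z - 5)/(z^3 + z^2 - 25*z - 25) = (z + 1)/(z + 5)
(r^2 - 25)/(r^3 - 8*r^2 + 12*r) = (r^2 - 25)/(r*(r^2 - 8*r + 12))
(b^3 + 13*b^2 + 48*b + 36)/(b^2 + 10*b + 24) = (b^2 + 7*b + 6)/(b + 4)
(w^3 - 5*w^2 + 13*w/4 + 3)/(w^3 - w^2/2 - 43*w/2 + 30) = (w + 1/2)/(w + 5)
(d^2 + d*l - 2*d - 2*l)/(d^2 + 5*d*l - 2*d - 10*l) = (d + l)/(d + 5*l)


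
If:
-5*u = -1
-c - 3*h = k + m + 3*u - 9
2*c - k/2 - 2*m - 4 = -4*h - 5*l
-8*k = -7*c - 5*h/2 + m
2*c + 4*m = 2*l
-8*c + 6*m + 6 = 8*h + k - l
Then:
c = -87758/35835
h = 44612/11945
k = -7628/7167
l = -7390/7167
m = 8468/11945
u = 1/5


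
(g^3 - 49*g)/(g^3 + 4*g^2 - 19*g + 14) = g*(g - 7)/(g^2 - 3*g + 2)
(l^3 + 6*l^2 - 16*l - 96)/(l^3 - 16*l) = (l + 6)/l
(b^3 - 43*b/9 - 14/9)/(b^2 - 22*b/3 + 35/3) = (3*b^2 + 7*b + 2)/(3*(b - 5))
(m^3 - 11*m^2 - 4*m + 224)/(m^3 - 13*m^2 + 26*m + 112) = (m + 4)/(m + 2)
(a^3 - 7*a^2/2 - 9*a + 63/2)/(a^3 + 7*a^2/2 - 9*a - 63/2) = (2*a - 7)/(2*a + 7)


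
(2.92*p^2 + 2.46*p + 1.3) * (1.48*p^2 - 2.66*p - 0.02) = 4.3216*p^4 - 4.1264*p^3 - 4.678*p^2 - 3.5072*p - 0.026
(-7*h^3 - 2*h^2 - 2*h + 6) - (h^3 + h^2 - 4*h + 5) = -8*h^3 - 3*h^2 + 2*h + 1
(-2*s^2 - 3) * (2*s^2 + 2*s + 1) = -4*s^4 - 4*s^3 - 8*s^2 - 6*s - 3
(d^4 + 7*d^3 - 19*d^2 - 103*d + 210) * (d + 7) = d^5 + 14*d^4 + 30*d^3 - 236*d^2 - 511*d + 1470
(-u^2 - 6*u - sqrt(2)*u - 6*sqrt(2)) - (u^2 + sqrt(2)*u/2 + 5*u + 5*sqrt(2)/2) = -2*u^2 - 11*u - 3*sqrt(2)*u/2 - 17*sqrt(2)/2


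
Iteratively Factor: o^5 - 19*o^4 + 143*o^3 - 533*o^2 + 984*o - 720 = (o - 3)*(o^4 - 16*o^3 + 95*o^2 - 248*o + 240) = (o - 4)*(o - 3)*(o^3 - 12*o^2 + 47*o - 60) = (o - 4)*(o - 3)^2*(o^2 - 9*o + 20) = (o - 4)^2*(o - 3)^2*(o - 5)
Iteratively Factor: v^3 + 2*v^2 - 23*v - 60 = (v + 4)*(v^2 - 2*v - 15) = (v - 5)*(v + 4)*(v + 3)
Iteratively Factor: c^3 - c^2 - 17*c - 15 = (c + 3)*(c^2 - 4*c - 5) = (c - 5)*(c + 3)*(c + 1)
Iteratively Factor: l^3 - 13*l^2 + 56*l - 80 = (l - 5)*(l^2 - 8*l + 16) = (l - 5)*(l - 4)*(l - 4)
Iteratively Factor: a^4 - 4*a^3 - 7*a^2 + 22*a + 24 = (a + 2)*(a^3 - 6*a^2 + 5*a + 12) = (a - 3)*(a + 2)*(a^2 - 3*a - 4) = (a - 4)*(a - 3)*(a + 2)*(a + 1)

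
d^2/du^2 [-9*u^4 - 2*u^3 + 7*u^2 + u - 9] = -108*u^2 - 12*u + 14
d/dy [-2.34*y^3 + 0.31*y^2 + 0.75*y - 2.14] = -7.02*y^2 + 0.62*y + 0.75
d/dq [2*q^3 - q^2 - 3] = 2*q*(3*q - 1)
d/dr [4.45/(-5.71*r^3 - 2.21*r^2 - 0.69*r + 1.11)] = (76.2285*r^2 + 19.669*r + 3.0705)/(5.71*r^3 + 2.21*r^2 + 0.69*r - 1.11)^2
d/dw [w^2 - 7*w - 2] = 2*w - 7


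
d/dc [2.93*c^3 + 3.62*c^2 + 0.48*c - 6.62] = 8.79*c^2 + 7.24*c + 0.48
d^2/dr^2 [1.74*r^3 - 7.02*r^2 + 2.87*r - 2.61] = 10.44*r - 14.04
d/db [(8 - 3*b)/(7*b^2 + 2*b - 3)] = 7*(3*b^2 - 16*b - 1)/(49*b^4 + 28*b^3 - 38*b^2 - 12*b + 9)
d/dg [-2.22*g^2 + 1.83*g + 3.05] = 1.83 - 4.44*g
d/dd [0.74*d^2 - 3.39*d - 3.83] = 1.48*d - 3.39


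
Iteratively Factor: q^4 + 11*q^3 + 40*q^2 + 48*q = (q)*(q^3 + 11*q^2 + 40*q + 48) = q*(q + 4)*(q^2 + 7*q + 12) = q*(q + 3)*(q + 4)*(q + 4)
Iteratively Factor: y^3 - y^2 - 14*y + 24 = (y - 2)*(y^2 + y - 12) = (y - 2)*(y + 4)*(y - 3)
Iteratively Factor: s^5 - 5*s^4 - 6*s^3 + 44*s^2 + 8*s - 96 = (s - 3)*(s^4 - 2*s^3 - 12*s^2 + 8*s + 32) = (s - 3)*(s + 2)*(s^3 - 4*s^2 - 4*s + 16) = (s - 3)*(s - 2)*(s + 2)*(s^2 - 2*s - 8) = (s - 4)*(s - 3)*(s - 2)*(s + 2)*(s + 2)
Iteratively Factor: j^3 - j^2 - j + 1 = (j - 1)*(j^2 - 1) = (j - 1)^2*(j + 1)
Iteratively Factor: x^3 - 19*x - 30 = (x + 3)*(x^2 - 3*x - 10) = (x + 2)*(x + 3)*(x - 5)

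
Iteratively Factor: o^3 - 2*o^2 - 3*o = (o)*(o^2 - 2*o - 3) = o*(o - 3)*(o + 1)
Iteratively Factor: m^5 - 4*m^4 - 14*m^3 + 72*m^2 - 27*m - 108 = (m + 4)*(m^4 - 8*m^3 + 18*m^2 - 27) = (m - 3)*(m + 4)*(m^3 - 5*m^2 + 3*m + 9) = (m - 3)*(m + 1)*(m + 4)*(m^2 - 6*m + 9) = (m - 3)^2*(m + 1)*(m + 4)*(m - 3)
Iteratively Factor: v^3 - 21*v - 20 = (v - 5)*(v^2 + 5*v + 4) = (v - 5)*(v + 1)*(v + 4)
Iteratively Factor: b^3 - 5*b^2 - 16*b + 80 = (b - 5)*(b^2 - 16) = (b - 5)*(b - 4)*(b + 4)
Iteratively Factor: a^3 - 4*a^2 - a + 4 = (a + 1)*(a^2 - 5*a + 4) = (a - 1)*(a + 1)*(a - 4)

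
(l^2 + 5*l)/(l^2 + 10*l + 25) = l/(l + 5)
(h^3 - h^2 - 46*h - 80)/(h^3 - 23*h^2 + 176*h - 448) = (h^2 + 7*h + 10)/(h^2 - 15*h + 56)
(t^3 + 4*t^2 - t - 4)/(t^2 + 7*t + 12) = (t^2 - 1)/(t + 3)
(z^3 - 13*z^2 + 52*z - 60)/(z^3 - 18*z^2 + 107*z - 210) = (z - 2)/(z - 7)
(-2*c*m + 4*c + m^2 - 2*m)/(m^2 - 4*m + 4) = (-2*c + m)/(m - 2)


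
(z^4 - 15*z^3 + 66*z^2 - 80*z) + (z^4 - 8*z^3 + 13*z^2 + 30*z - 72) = 2*z^4 - 23*z^3 + 79*z^2 - 50*z - 72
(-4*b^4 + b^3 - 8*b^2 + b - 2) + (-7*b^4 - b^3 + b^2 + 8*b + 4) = -11*b^4 - 7*b^2 + 9*b + 2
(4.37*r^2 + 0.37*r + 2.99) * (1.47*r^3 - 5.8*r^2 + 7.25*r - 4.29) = 6.4239*r^5 - 24.8021*r^4 + 33.9318*r^3 - 33.4068*r^2 + 20.0902*r - 12.8271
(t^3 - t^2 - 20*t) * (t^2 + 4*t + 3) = t^5 + 3*t^4 - 21*t^3 - 83*t^2 - 60*t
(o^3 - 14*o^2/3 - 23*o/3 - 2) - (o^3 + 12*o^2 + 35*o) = -50*o^2/3 - 128*o/3 - 2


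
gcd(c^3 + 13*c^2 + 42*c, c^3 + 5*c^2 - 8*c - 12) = c + 6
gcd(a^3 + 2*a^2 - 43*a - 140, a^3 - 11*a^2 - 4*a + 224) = a^2 - 3*a - 28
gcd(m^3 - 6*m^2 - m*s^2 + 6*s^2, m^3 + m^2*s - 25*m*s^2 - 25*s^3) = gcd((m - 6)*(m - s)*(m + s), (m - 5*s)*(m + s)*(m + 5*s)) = m + s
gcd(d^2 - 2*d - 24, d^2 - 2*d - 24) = d^2 - 2*d - 24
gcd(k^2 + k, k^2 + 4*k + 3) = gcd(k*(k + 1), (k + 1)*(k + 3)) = k + 1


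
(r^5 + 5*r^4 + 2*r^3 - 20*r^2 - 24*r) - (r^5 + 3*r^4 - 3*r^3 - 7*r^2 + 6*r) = 2*r^4 + 5*r^3 - 13*r^2 - 30*r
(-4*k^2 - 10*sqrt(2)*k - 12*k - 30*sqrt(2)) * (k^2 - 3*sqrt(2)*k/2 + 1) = -4*k^4 - 12*k^3 - 4*sqrt(2)*k^3 - 12*sqrt(2)*k^2 + 26*k^2 - 10*sqrt(2)*k + 78*k - 30*sqrt(2)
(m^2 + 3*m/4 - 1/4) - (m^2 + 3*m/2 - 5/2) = 9/4 - 3*m/4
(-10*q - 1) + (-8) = -10*q - 9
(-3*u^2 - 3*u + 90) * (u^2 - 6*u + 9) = -3*u^4 + 15*u^3 + 81*u^2 - 567*u + 810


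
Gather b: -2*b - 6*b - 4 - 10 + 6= -8*b - 8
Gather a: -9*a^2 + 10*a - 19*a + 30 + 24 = -9*a^2 - 9*a + 54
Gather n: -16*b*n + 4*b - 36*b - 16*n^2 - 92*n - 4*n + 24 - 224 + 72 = -32*b - 16*n^2 + n*(-16*b - 96) - 128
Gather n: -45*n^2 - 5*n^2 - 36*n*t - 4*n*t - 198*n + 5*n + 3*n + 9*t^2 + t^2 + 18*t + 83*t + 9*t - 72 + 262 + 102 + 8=-50*n^2 + n*(-40*t - 190) + 10*t^2 + 110*t + 300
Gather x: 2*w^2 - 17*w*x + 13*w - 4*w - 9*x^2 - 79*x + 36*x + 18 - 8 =2*w^2 + 9*w - 9*x^2 + x*(-17*w - 43) + 10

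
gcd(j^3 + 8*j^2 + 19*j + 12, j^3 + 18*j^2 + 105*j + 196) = j + 4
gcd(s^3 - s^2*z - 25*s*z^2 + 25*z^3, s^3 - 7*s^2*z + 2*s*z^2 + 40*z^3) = -s + 5*z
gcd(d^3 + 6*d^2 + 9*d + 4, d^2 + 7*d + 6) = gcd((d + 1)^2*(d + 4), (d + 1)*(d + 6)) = d + 1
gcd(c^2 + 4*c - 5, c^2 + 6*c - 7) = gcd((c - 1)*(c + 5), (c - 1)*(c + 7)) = c - 1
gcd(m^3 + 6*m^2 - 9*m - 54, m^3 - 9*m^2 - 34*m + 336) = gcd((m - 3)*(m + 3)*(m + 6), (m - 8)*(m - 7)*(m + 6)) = m + 6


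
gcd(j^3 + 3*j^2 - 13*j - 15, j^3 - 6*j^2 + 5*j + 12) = j^2 - 2*j - 3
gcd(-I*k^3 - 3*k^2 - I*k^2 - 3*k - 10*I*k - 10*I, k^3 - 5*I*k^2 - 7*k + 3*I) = 1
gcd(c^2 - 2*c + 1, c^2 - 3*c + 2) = c - 1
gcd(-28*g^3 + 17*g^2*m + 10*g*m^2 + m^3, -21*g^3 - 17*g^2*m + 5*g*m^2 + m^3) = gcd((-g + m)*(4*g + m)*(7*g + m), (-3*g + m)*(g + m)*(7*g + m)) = 7*g + m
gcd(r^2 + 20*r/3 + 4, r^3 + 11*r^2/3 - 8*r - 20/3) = r + 2/3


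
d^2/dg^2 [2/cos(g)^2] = 4*(2 - cos(2*g))/cos(g)^4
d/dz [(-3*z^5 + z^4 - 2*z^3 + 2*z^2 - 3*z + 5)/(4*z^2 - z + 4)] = (-36*z^6 + 20*z^5 - 71*z^4 + 20*z^3 - 14*z^2 - 24*z - 7)/(16*z^4 - 8*z^3 + 33*z^2 - 8*z + 16)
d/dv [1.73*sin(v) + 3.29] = 1.73*cos(v)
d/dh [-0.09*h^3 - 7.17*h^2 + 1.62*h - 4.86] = -0.27*h^2 - 14.34*h + 1.62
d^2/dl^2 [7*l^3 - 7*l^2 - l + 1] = 42*l - 14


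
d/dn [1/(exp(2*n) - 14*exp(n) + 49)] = 2*(7 - exp(n))*exp(n)/(exp(2*n) - 14*exp(n) + 49)^2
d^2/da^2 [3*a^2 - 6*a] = 6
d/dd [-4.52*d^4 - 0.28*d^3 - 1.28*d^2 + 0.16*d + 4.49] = -18.08*d^3 - 0.84*d^2 - 2.56*d + 0.16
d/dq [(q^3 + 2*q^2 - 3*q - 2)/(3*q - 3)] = (2*q^3 - q^2 - 4*q + 5)/(3*(q^2 - 2*q + 1))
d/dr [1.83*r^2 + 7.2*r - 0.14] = 3.66*r + 7.2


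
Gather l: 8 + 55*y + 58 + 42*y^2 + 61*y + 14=42*y^2 + 116*y + 80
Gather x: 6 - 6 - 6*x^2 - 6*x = -6*x^2 - 6*x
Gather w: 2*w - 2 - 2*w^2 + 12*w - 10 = -2*w^2 + 14*w - 12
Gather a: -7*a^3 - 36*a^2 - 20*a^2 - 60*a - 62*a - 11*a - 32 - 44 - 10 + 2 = -7*a^3 - 56*a^2 - 133*a - 84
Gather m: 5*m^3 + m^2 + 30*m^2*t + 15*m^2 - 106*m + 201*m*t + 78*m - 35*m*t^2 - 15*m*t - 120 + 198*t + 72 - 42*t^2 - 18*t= 5*m^3 + m^2*(30*t + 16) + m*(-35*t^2 + 186*t - 28) - 42*t^2 + 180*t - 48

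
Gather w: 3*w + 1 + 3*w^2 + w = 3*w^2 + 4*w + 1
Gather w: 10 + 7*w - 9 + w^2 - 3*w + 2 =w^2 + 4*w + 3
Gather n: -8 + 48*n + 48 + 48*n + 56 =96*n + 96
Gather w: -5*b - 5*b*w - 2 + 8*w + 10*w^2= -5*b + 10*w^2 + w*(8 - 5*b) - 2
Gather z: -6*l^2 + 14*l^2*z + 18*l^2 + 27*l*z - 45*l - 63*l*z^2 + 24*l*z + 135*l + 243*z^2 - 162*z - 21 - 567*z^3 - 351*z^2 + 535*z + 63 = 12*l^2 + 90*l - 567*z^3 + z^2*(-63*l - 108) + z*(14*l^2 + 51*l + 373) + 42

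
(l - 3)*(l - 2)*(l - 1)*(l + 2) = l^4 - 4*l^3 - l^2 + 16*l - 12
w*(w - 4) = w^2 - 4*w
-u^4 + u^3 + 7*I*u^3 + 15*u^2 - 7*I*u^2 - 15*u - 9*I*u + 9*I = (u - 3*I)^2*(I*u + 1)*(I*u - I)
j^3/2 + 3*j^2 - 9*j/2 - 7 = (j/2 + 1/2)*(j - 2)*(j + 7)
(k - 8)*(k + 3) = k^2 - 5*k - 24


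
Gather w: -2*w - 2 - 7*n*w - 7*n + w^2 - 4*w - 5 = -7*n + w^2 + w*(-7*n - 6) - 7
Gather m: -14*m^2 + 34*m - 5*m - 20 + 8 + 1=-14*m^2 + 29*m - 11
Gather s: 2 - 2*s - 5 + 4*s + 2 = 2*s - 1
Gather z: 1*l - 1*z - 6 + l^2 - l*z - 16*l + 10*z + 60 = l^2 - 15*l + z*(9 - l) + 54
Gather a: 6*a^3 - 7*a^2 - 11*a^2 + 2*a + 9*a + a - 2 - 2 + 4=6*a^3 - 18*a^2 + 12*a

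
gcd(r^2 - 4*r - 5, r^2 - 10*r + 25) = r - 5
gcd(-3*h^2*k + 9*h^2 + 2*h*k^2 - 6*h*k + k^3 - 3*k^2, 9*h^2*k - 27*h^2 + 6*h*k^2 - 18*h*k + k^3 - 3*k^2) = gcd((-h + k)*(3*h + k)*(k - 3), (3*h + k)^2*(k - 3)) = 3*h*k - 9*h + k^2 - 3*k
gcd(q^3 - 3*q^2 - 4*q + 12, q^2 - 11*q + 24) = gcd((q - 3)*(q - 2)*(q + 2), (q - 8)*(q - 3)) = q - 3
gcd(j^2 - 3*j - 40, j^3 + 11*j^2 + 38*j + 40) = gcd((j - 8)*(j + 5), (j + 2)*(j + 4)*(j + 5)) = j + 5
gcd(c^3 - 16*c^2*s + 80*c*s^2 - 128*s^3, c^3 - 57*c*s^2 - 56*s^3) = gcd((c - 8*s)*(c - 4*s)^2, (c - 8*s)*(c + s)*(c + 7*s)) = -c + 8*s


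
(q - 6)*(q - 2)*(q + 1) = q^3 - 7*q^2 + 4*q + 12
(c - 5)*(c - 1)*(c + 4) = c^3 - 2*c^2 - 19*c + 20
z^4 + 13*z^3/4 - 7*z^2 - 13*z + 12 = (z - 2)*(z - 3/4)*(z + 2)*(z + 4)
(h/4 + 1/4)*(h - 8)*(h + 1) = h^3/4 - 3*h^2/2 - 15*h/4 - 2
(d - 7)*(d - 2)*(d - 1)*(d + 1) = d^4 - 9*d^3 + 13*d^2 + 9*d - 14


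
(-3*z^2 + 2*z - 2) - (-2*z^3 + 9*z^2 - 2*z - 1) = 2*z^3 - 12*z^2 + 4*z - 1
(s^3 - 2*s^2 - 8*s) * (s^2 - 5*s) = s^5 - 7*s^4 + 2*s^3 + 40*s^2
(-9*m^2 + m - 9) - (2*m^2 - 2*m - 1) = -11*m^2 + 3*m - 8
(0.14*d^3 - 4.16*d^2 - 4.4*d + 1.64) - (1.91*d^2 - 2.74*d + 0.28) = 0.14*d^3 - 6.07*d^2 - 1.66*d + 1.36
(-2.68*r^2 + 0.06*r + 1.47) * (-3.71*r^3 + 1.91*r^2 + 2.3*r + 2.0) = 9.9428*r^5 - 5.3414*r^4 - 11.5031*r^3 - 2.4143*r^2 + 3.501*r + 2.94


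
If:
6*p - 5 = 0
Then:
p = 5/6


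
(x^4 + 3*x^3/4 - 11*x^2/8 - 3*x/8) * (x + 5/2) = x^5 + 13*x^4/4 + x^3/2 - 61*x^2/16 - 15*x/16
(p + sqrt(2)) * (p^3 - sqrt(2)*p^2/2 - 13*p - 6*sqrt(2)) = p^4 + sqrt(2)*p^3/2 - 14*p^2 - 19*sqrt(2)*p - 12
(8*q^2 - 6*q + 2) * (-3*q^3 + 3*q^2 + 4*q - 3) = -24*q^5 + 42*q^4 + 8*q^3 - 42*q^2 + 26*q - 6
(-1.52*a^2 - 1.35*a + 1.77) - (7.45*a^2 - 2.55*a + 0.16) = -8.97*a^2 + 1.2*a + 1.61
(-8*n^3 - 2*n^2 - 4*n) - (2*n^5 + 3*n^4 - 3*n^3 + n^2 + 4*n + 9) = -2*n^5 - 3*n^4 - 5*n^3 - 3*n^2 - 8*n - 9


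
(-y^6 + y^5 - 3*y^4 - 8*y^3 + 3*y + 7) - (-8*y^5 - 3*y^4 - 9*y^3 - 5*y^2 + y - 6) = -y^6 + 9*y^5 + y^3 + 5*y^2 + 2*y + 13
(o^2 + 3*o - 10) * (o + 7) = o^3 + 10*o^2 + 11*o - 70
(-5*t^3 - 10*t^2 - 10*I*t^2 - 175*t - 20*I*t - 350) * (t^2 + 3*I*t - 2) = -5*t^5 - 10*t^4 - 25*I*t^4 - 135*t^3 - 50*I*t^3 - 270*t^2 - 505*I*t^2 + 350*t - 1010*I*t + 700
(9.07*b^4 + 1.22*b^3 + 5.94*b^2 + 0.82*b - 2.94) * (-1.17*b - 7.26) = -10.6119*b^5 - 67.2756*b^4 - 15.807*b^3 - 44.0838*b^2 - 2.5134*b + 21.3444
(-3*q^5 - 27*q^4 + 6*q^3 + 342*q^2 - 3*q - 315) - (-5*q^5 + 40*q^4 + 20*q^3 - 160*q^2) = 2*q^5 - 67*q^4 - 14*q^3 + 502*q^2 - 3*q - 315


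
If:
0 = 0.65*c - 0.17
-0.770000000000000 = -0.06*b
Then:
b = 12.83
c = 0.26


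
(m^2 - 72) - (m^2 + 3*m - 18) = -3*m - 54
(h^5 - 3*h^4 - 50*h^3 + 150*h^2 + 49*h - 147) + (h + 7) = h^5 - 3*h^4 - 50*h^3 + 150*h^2 + 50*h - 140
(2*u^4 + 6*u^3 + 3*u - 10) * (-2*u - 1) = -4*u^5 - 14*u^4 - 6*u^3 - 6*u^2 + 17*u + 10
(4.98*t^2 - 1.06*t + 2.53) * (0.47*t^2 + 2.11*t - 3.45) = 2.3406*t^4 + 10.0096*t^3 - 18.2285*t^2 + 8.9953*t - 8.7285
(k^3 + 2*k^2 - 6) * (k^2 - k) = k^5 + k^4 - 2*k^3 - 6*k^2 + 6*k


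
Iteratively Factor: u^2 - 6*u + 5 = (u - 1)*(u - 5)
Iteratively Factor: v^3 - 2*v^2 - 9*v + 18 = (v - 2)*(v^2 - 9) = (v - 2)*(v + 3)*(v - 3)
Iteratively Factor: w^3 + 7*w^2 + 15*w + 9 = (w + 3)*(w^2 + 4*w + 3) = (w + 1)*(w + 3)*(w + 3)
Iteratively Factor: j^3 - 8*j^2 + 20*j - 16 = (j - 2)*(j^2 - 6*j + 8) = (j - 2)^2*(j - 4)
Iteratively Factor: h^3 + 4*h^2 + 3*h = (h)*(h^2 + 4*h + 3) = h*(h + 3)*(h + 1)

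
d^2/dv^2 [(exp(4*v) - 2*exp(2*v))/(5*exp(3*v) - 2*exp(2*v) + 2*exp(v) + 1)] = (25*exp(8*v) - 30*exp(7*v) - 14*exp(6*v) - 69*exp(5*v) + 132*exp(4*v) + 168*exp(3*v) - 8*exp(2*v) - 12*exp(v) - 8)*exp(2*v)/(125*exp(9*v) - 150*exp(8*v) + 210*exp(7*v) - 53*exp(6*v) + 24*exp(5*v) + 48*exp(4*v) - exp(3*v) + 6*exp(2*v) + 6*exp(v) + 1)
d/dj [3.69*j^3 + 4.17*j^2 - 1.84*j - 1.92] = 11.07*j^2 + 8.34*j - 1.84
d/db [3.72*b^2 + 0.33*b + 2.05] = 7.44*b + 0.33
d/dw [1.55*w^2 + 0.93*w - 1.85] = 3.1*w + 0.93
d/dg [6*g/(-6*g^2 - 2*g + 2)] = 3*(3*g^2 + 1)/(9*g^4 + 6*g^3 - 5*g^2 - 2*g + 1)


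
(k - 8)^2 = k^2 - 16*k + 64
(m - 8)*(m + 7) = m^2 - m - 56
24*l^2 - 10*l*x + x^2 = (-6*l + x)*(-4*l + x)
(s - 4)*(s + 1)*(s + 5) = s^3 + 2*s^2 - 19*s - 20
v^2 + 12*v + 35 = (v + 5)*(v + 7)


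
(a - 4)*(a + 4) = a^2 - 16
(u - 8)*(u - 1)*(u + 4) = u^3 - 5*u^2 - 28*u + 32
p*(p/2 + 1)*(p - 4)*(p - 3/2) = p^4/2 - 7*p^3/4 - 5*p^2/2 + 6*p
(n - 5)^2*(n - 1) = n^3 - 11*n^2 + 35*n - 25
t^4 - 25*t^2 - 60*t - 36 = (t - 6)*(t + 1)*(t + 2)*(t + 3)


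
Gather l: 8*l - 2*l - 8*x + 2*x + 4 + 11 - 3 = 6*l - 6*x + 12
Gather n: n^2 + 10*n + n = n^2 + 11*n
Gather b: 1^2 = 1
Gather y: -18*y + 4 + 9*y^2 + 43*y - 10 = 9*y^2 + 25*y - 6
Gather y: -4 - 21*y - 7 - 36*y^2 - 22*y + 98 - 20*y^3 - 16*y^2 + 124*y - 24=-20*y^3 - 52*y^2 + 81*y + 63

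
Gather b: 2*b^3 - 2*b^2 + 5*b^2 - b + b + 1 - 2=2*b^3 + 3*b^2 - 1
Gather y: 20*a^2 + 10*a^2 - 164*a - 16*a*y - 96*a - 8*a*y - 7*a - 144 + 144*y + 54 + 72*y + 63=30*a^2 - 267*a + y*(216 - 24*a) - 27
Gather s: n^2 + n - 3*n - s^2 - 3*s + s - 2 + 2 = n^2 - 2*n - s^2 - 2*s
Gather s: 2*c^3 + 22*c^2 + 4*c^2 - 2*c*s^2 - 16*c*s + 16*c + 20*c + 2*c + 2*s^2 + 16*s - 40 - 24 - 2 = 2*c^3 + 26*c^2 + 38*c + s^2*(2 - 2*c) + s*(16 - 16*c) - 66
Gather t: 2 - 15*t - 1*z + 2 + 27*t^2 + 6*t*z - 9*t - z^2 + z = 27*t^2 + t*(6*z - 24) - z^2 + 4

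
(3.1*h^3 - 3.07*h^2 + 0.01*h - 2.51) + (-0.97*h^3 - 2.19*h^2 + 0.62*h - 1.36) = 2.13*h^3 - 5.26*h^2 + 0.63*h - 3.87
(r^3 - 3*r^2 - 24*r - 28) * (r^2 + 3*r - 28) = r^5 - 61*r^3 - 16*r^2 + 588*r + 784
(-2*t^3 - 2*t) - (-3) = -2*t^3 - 2*t + 3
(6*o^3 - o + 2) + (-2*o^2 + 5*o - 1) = 6*o^3 - 2*o^2 + 4*o + 1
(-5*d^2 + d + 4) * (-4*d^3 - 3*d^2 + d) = 20*d^5 + 11*d^4 - 24*d^3 - 11*d^2 + 4*d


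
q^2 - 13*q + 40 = (q - 8)*(q - 5)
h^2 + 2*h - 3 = (h - 1)*(h + 3)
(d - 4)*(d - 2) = d^2 - 6*d + 8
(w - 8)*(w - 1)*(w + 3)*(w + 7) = w^4 + w^3 - 61*w^2 - 109*w + 168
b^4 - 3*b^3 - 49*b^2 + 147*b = b*(b - 7)*(b - 3)*(b + 7)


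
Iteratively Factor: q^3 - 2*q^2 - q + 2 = (q - 2)*(q^2 - 1) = (q - 2)*(q - 1)*(q + 1)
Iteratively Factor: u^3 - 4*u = (u)*(u^2 - 4) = u*(u - 2)*(u + 2)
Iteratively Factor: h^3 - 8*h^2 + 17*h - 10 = (h - 1)*(h^2 - 7*h + 10) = (h - 2)*(h - 1)*(h - 5)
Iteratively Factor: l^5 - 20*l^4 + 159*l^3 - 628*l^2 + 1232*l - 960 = (l - 4)*(l^4 - 16*l^3 + 95*l^2 - 248*l + 240) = (l - 4)^2*(l^3 - 12*l^2 + 47*l - 60) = (l - 5)*(l - 4)^2*(l^2 - 7*l + 12) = (l - 5)*(l - 4)^3*(l - 3)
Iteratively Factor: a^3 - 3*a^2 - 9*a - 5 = (a - 5)*(a^2 + 2*a + 1) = (a - 5)*(a + 1)*(a + 1)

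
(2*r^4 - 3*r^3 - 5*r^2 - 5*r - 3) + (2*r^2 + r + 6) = 2*r^4 - 3*r^3 - 3*r^2 - 4*r + 3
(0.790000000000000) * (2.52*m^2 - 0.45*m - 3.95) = 1.9908*m^2 - 0.3555*m - 3.1205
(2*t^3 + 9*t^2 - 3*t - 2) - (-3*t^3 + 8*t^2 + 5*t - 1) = 5*t^3 + t^2 - 8*t - 1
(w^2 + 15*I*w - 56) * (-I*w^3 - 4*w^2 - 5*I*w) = -I*w^5 + 11*w^4 - 9*I*w^3 + 299*w^2 + 280*I*w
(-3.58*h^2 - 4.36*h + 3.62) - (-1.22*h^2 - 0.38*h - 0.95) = -2.36*h^2 - 3.98*h + 4.57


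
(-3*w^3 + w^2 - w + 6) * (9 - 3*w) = 9*w^4 - 30*w^3 + 12*w^2 - 27*w + 54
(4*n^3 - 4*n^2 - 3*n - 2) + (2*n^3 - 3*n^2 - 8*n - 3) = 6*n^3 - 7*n^2 - 11*n - 5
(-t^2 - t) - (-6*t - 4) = -t^2 + 5*t + 4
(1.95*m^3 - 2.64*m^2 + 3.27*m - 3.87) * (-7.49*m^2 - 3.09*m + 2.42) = -14.6055*m^5 + 13.7481*m^4 - 11.6157*m^3 + 12.4932*m^2 + 19.8717*m - 9.3654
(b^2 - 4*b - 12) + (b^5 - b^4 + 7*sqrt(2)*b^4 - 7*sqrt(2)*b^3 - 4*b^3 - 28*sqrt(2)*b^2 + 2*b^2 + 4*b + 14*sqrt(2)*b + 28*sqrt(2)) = b^5 - b^4 + 7*sqrt(2)*b^4 - 7*sqrt(2)*b^3 - 4*b^3 - 28*sqrt(2)*b^2 + 3*b^2 + 14*sqrt(2)*b - 12 + 28*sqrt(2)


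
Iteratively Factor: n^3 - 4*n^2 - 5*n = (n + 1)*(n^2 - 5*n) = (n - 5)*(n + 1)*(n)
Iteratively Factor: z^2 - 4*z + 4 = (z - 2)*(z - 2)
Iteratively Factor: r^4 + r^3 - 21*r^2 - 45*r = (r - 5)*(r^3 + 6*r^2 + 9*r) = r*(r - 5)*(r^2 + 6*r + 9) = r*(r - 5)*(r + 3)*(r + 3)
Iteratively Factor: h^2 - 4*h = (h - 4)*(h)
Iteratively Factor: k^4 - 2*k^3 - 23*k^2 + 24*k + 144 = (k + 3)*(k^3 - 5*k^2 - 8*k + 48) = (k + 3)^2*(k^2 - 8*k + 16) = (k - 4)*(k + 3)^2*(k - 4)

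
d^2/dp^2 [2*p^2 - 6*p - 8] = 4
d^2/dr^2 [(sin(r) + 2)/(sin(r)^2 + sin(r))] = (-sin(r) - 6 + 2/sin(r) + 8/sin(r)^2 + 4/sin(r)^3)/(sin(r) + 1)^2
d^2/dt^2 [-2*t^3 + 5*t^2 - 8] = 10 - 12*t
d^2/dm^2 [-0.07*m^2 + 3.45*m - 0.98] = -0.140000000000000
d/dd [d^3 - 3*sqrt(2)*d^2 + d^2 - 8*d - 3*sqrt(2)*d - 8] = 3*d^2 - 6*sqrt(2)*d + 2*d - 8 - 3*sqrt(2)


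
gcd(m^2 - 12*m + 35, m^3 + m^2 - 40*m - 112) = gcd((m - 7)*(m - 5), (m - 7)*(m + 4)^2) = m - 7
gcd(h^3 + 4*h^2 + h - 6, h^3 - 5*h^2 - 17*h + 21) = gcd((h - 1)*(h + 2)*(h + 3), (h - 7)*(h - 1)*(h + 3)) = h^2 + 2*h - 3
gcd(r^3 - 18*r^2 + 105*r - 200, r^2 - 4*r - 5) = r - 5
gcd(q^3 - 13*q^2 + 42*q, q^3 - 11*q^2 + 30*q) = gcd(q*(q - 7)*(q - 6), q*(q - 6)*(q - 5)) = q^2 - 6*q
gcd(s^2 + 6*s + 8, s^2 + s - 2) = s + 2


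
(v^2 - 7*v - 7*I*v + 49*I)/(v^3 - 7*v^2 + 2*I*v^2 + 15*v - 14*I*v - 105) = (v - 7*I)/(v^2 + 2*I*v + 15)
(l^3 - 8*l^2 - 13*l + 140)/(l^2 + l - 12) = (l^2 - 12*l + 35)/(l - 3)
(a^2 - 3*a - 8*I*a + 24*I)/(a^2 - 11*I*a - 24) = (a - 3)/(a - 3*I)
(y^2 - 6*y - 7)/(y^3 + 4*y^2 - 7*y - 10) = (y - 7)/(y^2 + 3*y - 10)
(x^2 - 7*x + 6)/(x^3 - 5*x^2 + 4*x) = (x - 6)/(x*(x - 4))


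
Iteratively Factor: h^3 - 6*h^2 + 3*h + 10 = (h - 5)*(h^2 - h - 2) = (h - 5)*(h + 1)*(h - 2)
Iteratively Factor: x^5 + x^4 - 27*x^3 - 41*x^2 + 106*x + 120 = (x - 5)*(x^4 + 6*x^3 + 3*x^2 - 26*x - 24) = (x - 5)*(x + 4)*(x^3 + 2*x^2 - 5*x - 6) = (x - 5)*(x + 3)*(x + 4)*(x^2 - x - 2) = (x - 5)*(x - 2)*(x + 3)*(x + 4)*(x + 1)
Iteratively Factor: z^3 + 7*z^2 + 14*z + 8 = (z + 2)*(z^2 + 5*z + 4) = (z + 2)*(z + 4)*(z + 1)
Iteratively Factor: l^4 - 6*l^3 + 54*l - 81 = (l - 3)*(l^3 - 3*l^2 - 9*l + 27) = (l - 3)*(l + 3)*(l^2 - 6*l + 9) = (l - 3)^2*(l + 3)*(l - 3)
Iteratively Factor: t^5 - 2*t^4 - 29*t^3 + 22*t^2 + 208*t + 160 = (t + 4)*(t^4 - 6*t^3 - 5*t^2 + 42*t + 40) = (t + 2)*(t + 4)*(t^3 - 8*t^2 + 11*t + 20) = (t - 4)*(t + 2)*(t + 4)*(t^2 - 4*t - 5) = (t - 5)*(t - 4)*(t + 2)*(t + 4)*(t + 1)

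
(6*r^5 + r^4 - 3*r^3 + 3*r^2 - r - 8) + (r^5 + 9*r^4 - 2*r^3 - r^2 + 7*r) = 7*r^5 + 10*r^4 - 5*r^3 + 2*r^2 + 6*r - 8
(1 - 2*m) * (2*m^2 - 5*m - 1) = -4*m^3 + 12*m^2 - 3*m - 1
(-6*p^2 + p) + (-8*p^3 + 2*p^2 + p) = -8*p^3 - 4*p^2 + 2*p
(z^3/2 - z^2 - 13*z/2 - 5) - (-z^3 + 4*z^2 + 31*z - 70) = 3*z^3/2 - 5*z^2 - 75*z/2 + 65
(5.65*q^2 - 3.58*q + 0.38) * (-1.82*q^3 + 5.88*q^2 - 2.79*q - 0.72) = -10.283*q^5 + 39.7376*q^4 - 37.5055*q^3 + 8.1546*q^2 + 1.5174*q - 0.2736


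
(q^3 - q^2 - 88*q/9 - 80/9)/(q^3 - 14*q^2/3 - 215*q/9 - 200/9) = (3*q^2 - 8*q - 16)/(3*q^2 - 19*q - 40)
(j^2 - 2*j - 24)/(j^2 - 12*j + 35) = (j^2 - 2*j - 24)/(j^2 - 12*j + 35)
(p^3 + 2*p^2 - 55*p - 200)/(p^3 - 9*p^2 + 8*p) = (p^2 + 10*p + 25)/(p*(p - 1))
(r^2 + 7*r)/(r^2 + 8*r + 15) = r*(r + 7)/(r^2 + 8*r + 15)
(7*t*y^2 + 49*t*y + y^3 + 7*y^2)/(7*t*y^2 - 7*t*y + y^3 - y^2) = (y + 7)/(y - 1)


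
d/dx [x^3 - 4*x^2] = x*(3*x - 8)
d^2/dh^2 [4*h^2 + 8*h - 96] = 8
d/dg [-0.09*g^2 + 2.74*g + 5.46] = 2.74 - 0.18*g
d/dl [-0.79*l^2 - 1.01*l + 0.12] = -1.58*l - 1.01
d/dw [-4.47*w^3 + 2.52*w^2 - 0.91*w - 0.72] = -13.41*w^2 + 5.04*w - 0.91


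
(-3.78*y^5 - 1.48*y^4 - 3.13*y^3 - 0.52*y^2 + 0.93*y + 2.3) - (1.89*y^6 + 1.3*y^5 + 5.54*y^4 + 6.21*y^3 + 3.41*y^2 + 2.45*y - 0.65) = -1.89*y^6 - 5.08*y^5 - 7.02*y^4 - 9.34*y^3 - 3.93*y^2 - 1.52*y + 2.95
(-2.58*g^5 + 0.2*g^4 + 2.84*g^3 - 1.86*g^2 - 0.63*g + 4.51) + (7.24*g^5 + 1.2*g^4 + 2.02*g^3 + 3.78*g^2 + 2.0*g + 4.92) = 4.66*g^5 + 1.4*g^4 + 4.86*g^3 + 1.92*g^2 + 1.37*g + 9.43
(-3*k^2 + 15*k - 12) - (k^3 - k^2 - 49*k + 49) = -k^3 - 2*k^2 + 64*k - 61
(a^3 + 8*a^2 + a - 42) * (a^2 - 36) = a^5 + 8*a^4 - 35*a^3 - 330*a^2 - 36*a + 1512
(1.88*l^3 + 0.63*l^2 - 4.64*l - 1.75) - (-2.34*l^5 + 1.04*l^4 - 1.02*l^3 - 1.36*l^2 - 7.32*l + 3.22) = 2.34*l^5 - 1.04*l^4 + 2.9*l^3 + 1.99*l^2 + 2.68*l - 4.97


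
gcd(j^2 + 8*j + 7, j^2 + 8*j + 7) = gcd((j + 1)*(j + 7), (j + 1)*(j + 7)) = j^2 + 8*j + 7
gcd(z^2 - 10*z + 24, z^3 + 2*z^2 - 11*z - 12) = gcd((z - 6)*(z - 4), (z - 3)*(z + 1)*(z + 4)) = 1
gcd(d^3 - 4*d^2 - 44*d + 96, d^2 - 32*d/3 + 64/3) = d - 8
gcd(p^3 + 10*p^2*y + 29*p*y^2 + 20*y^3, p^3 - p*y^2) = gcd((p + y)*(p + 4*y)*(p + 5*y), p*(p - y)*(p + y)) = p + y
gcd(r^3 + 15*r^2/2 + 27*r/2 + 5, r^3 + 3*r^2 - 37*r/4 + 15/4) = r + 5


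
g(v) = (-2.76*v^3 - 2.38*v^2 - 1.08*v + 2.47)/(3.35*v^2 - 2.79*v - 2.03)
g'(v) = (2.79 - 6.7*v)*(-2.76*v^3 - 2.38*v^2 - 1.08*v + 2.47)/(3.35*v^2 - 2.79*v - 2.03)^2 + (-8.28*v^2 - 4.76*v - 1.08)/(3.35*v^2 - 2.79*v - 2.03) = (-9.246*v^4 + 15.4008*v^3 + 27.0666*v^2 - 6.88620000000001*v + 9.0837)/(11.2225*v^4 - 18.693*v^3 - 5.8169*v^2 + 11.3274*v + 4.1209)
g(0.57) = -0.23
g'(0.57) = 2.47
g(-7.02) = 4.64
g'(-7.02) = -0.79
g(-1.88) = 0.96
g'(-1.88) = -0.44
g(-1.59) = 0.85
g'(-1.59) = -0.28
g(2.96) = -4.89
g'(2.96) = -0.23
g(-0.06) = -1.37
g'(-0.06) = 2.80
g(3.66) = -5.17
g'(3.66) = -0.52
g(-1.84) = 0.94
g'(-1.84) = -0.42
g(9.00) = -9.06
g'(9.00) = -0.79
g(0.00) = -1.22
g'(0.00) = 2.20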